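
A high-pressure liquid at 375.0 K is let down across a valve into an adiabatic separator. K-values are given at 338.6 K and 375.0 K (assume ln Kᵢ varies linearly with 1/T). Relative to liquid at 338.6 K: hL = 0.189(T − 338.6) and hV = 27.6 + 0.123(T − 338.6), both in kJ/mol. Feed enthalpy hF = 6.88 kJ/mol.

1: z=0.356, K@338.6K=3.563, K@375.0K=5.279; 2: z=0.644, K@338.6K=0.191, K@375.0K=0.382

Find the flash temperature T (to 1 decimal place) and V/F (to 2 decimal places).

Adiabatic flash: solve Rachford–Rice at each trial T, then check hF = ψ·hV(T) + (1−ψ)·hL(T).
  T = 338.6 K: K = (3.563, 0.191), RR gives ψ = 0.189, H_out = 5.210 kJ/mol
  T = 375.0 K: K = (5.279, 0.382), RR gives ψ = 0.426, H_out = 17.602 kJ/mol
  T = 356.8 K: K = (4.381, 0.275), RR gives ψ = 0.300, H_out = 11.372 kJ/mol
  T = 347.7 K: K = (3.961, 0.230), RR gives ψ = 0.245, H_out = 8.335 kJ/mol
  T = 343.1 K: K = (3.757, 0.210), RR gives ψ = 0.217, H_out = 6.774 kJ/mol
  T = 345.4 K: K = (3.859, 0.220), RR gives ψ = 0.231, H_out = 7.558 kJ/mol
Linear interpolation between T = 343.1 (H_out = 6.774) and T = 345.4 (H_out = 7.558) on hF = 6.88 gives T ≈ 343.4 K, at which ψ = 0.22.

T = 343.4 K, V/F = 0.22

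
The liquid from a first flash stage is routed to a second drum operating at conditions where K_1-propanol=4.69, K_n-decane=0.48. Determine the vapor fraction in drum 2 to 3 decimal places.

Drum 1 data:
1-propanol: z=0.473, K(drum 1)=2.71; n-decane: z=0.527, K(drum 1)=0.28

V/F (drum 2) = 0.379

Drum 1:
Let ψ₁ = V/F and solve Σ zᵢ(Kᵢ−1)/(1+ψ₁(Kᵢ−1)) = 0.
Check two-phase: ΣzᵢKᵢ = 1.429 > 1 and Σzᵢ/Kᵢ = 2.057 > 1, so g(0) = 0.429 > 0 and g(1) = -1.057 < 0.
Binary case is linear: z₁(K₁−1)(1+ψ₁(K₂−1)) + z₂(K₂−1)(1+ψ₁(K₁−1)) = 0
⇒ ψ₁ = [z₁(K₁−1)+z₂(K₂−1)] / [−(K₁−1)(K₂−1)] = 0.4294/1.2312 = 0.349
Drum-1 compositions:
  1-propanol: x = 0.296, y = 0.803
  n-decane: x = 0.704, y = 0.197
Drum-2 feed = drum-1 liquid: z₂ = (0.2963, 0.7037).
Drum 2:
Binary case is linear: z₁(K₁−1)(1+ψ₂(K₂−1)) + z₂(K₂−1)(1+ψ₂(K₁−1)) = 0
⇒ ψ₂ = [z₁(K₁−1)+z₂(K₂−1)] / [−(K₁−1)(K₂−1)] = 0.7274/1.9188 = 0.379
  1-propanol: x = 0.124, y = 0.579
  n-decane: x = 0.876, y = 0.421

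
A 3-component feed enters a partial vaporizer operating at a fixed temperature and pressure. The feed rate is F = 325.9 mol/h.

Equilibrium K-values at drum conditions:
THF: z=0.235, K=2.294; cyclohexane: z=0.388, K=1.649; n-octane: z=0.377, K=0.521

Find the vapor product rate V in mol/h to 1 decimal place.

Material balance + equilibrium reduce to Σ zᵢ(Kᵢ−1)/(1+V/F(Kᵢ−1)) = 0.
g(0) = ΣzᵢKᵢ − 1 = 0.375 and g(1) = 1 − Σzᵢ/Kᵢ = -0.061, so a root lies in (0, 1).
Newton iteration, V/F⁰ = 0.5:
  V/F = 0.500: g = 0.1373, g' = -0.388 → V/F = 0.854
  V/F = 0.854: g = 0.0009, g' = -0.404 → V/F = 0.856
Converged at V/F = 0.856.
Then V = V/F·F = 0.8562·325.9 = 279.0 mol/h and L = F − V = 46.9 mol/h.

V = 279.0 mol/h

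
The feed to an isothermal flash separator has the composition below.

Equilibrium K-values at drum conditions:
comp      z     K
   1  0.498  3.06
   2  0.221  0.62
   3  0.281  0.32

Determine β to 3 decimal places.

β = 0.632

Rachford–Rice: g(β) = Σ zᵢ(Kᵢ−1)/(1+β(Kᵢ−1)) = 0.
g(0) = ΣzᵢKᵢ − 1 = 0.751 and g(1) = 1 − Σzᵢ/Kᵢ = -0.397, so a root lies in (0, 1).
Iterate (Newton) starting at β = 0.69:
  β = 0.690: g = -0.0501, g' = -0.880 → β = 0.633
  β = 0.633: g = -0.0008, g' = -0.854 → β = 0.632
Converged at β = 0.632.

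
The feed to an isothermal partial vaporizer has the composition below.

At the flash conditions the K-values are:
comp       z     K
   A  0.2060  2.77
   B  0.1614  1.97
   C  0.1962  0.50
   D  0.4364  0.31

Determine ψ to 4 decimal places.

Rachford–Rice: g(ψ) = Σ zᵢ(Kᵢ−1)/(1+ψ(Kᵢ−1)) = 0.
Check two-phase: ΣzᵢKᵢ = 1.1220 > 1 and Σzᵢ/Kᵢ = 1.9564 > 1, so g(0) = 0.1220 > 0 and g(1) = -0.9564 < 0.
Newton iteration, ψ⁰ = 0.5:
  ψ = 0.5000: g = -0.29166, g' = -0.8220 → ψ = 0.1452
  ψ = 0.1452: g = -0.01310, g' = -0.8388 → ψ = 0.1296
  ψ = 0.1296: g = 0.00011, g' = -0.8536 → ψ = 0.1297
Converged at ψ = 0.1297.

ψ = 0.1297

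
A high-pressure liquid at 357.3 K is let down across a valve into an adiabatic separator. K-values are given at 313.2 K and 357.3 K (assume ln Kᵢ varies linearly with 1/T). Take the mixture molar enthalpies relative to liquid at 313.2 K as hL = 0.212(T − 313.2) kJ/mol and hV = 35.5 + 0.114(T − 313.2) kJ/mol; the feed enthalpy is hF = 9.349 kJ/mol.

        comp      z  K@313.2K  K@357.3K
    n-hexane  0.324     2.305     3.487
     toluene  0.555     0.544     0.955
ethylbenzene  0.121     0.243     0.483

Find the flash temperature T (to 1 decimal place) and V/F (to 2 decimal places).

T = 319.4 K, V/F = 0.23

Adiabatic flash: solve Rachford–Rice at each trial T, then check hF = ψ·hV(T) + (1−ψ)·hL(T).
  T = 313.2 K: K = (2.305, 0.544, 0.243), RR gives ψ = 0.115, H_out = 4.095 kJ/mol
  T = 357.3 K: K = (3.487, 0.955, 0.483), RR gives ψ = 1.000, H_out = 40.527 kJ/mol
  T = 335.2 K: K = (2.873, 0.734, 0.350), RR gives ψ = 0.558, H_out = 23.255 kJ/mol
  T = 324.2 K: K = (2.583, 0.635, 0.294), RR gives ψ = 0.321, H_out = 13.385 kJ/mol
  T = 318.7 K: K = (2.442, 0.589, 0.267), RR gives ψ = 0.217, H_out = 8.740 kJ/mol
  T = 321.4 K: K = (2.511, 0.611, 0.280), RR gives ψ = 0.267, H_out = 11.011 kJ/mol
  T = 320.0 K: K = (2.475, 0.599, 0.274), RR gives ψ = 0.241, H_out = 9.832 kJ/mol
Linear interpolation between T = 318.7 (H_out = 8.740) and T = 320.0 (H_out = 9.832) on hF = 9.349 gives T ≈ 319.4 K, at which ψ = 0.23.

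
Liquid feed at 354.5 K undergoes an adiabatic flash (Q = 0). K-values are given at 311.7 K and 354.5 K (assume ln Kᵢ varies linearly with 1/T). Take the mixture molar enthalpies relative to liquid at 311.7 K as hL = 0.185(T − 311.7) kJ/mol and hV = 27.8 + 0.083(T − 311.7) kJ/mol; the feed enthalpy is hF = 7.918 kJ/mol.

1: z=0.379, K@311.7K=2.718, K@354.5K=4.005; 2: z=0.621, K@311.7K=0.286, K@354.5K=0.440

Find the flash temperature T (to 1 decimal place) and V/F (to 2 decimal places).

T = 320.2 K, V/F = 0.24

Adiabatic flash: solve Rachford–Rice at each trial T, then check hF = ψ·hV(T) + (1−ψ)·hL(T).
  T = 311.7 K: K = (2.718, 0.286), RR gives ψ = 0.169, H_out = 4.708 kJ/mol
  T = 354.5 K: K = (4.005, 0.440), RR gives ψ = 0.470, H_out = 18.935 kJ/mol
  T = 333.1 K: K = (3.341, 0.360), RR gives ψ = 0.327, H_out = 12.325 kJ/mol
  T = 322.4 K: K = (3.024, 0.322), RR gives ψ = 0.252, H_out = 8.712 kJ/mol
  T = 317.0 K: K = (2.868, 0.304), RR gives ψ = 0.212, H_out = 6.753 kJ/mol
  T = 319.7 K: K = (2.945, 0.313), RR gives ψ = 0.232, H_out = 7.746 kJ/mol
  T = 321.0 K: K = (2.983, 0.317), RR gives ψ = 0.242, H_out = 8.215 kJ/mol
Linear interpolation between T = 319.7 (H_out = 7.746) and T = 321.0 (H_out = 8.215) on hF = 7.918 gives T ≈ 320.2 K, at which ψ = 0.24.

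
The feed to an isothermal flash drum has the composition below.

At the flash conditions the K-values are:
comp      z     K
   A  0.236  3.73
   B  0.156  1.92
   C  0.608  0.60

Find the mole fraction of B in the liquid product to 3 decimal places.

x_B = 0.098

Rachford–Rice: g(ψ) = Σ zᵢ(Kᵢ−1)/(1+ψ(Kᵢ−1)) = 0.
Feasibility: ΣzᵢKᵢ = 1.545, Σzᵢ/Kᵢ = 1.158 — both > 1, two phases present.
Iterate (Newton) starting at ψ = 0.5:
  ψ = 0.500: g = 0.0667, g' = -0.528 → ψ = 0.626
  ψ = 0.626: g = 0.0043, g' = -0.466 → ψ = 0.636
Converged at ψ = 0.636.
Compositions from xᵢ = zᵢ/(1+ψ(Kᵢ−1)), yᵢ = Kᵢxᵢ:
  A: x = 0.086, y = 0.322
  B: x = 0.098, y = 0.189
  C: x = 0.815, y = 0.489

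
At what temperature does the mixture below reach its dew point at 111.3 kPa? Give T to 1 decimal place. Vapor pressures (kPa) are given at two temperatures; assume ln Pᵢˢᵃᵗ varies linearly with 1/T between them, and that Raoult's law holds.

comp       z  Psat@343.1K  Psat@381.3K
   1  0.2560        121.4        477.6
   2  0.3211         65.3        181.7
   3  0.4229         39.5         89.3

Dew-point temperature: Σzᵢ·P/Pᵢˢᵃᵗ(T) = 1. Interpolate ln Pᵢˢᵃᵗ = aᵢ + bᵢ/T.
  T = 343.1 K: ΣzᵢP/Pᵢˢᵃᵗ = 1.9736
  T = 381.3 K: ΣzᵢP/Pᵢˢᵃᵗ = 0.7834
  T = 362.2 K: ΣzᵢP/Pᵢˢᵃᵗ = 1.2091
  T = 371.8 K: ΣzᵢP/Pᵢˢᵃᵗ = 0.9660
  T = 367.0 K: ΣzᵢP/Pᵢˢᵃᵗ = 1.0790
  T = 369.4 K: ΣzᵢP/Pᵢˢᵃᵗ = 1.0205
Interpolating between 369.4 K and 371.8 K gives T ≈ 370.3 K.

T = 370.3 K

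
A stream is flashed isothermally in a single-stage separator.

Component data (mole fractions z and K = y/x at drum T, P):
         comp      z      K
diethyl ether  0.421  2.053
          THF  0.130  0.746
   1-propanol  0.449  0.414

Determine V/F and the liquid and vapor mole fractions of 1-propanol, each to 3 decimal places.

V/F = 0.264, x_1-propanol = 0.531, y_1-propanol = 0.220

Material balance + equilibrium reduce to Σ zᵢ(Kᵢ−1)/(1+V/F(Kᵢ−1)) = 0.
g(0) = ΣzᵢKᵢ − 1 = 0.147 and g(1) = 1 − Σzᵢ/Kᵢ = -0.464, so a root lies in (0, 1).
Newton iteration, V/F⁰ = 0.67:
  V/F = 0.670: g = -0.2131, g' = -0.591 → V/F = 0.309
  V/F = 0.309: g = -0.0228, g' = -0.506 → V/F = 0.264
Converged at V/F = 0.264.
Compositions from xᵢ = zᵢ/(1+V/F(Kᵢ−1)), yᵢ = Kᵢxᵢ:
  diethyl ether: x = 0.329, y = 0.676
  THF: x = 0.139, y = 0.104
  1-propanol: x = 0.531, y = 0.220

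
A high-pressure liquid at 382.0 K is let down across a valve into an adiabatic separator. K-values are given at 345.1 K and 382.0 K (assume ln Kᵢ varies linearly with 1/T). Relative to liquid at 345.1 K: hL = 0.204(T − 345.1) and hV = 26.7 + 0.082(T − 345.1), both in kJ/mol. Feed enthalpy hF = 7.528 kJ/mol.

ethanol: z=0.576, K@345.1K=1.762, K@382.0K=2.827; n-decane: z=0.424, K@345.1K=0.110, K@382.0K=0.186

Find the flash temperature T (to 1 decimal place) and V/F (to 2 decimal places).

T = 353.5 K, V/F = 0.23

Adiabatic flash: solve Rachford–Rice at each trial T, then check hF = ψ·hV(T) + (1−ψ)·hL(T).
  T = 345.1 K: K = (1.762, 0.110), RR gives ψ = 0.091, H_out = 2.423 kJ/mol
  T = 382.0 K: K = (2.827, 0.186), RR gives ψ = 0.476, H_out = 18.084 kJ/mol
  T = 363.6 K: K = (2.260, 0.145), RR gives ψ = 0.337, H_out = 12.018 kJ/mol
  T = 354.4 K: K = (2.003, 0.127), RR gives ψ = 0.237, H_out = 7.960 kJ/mol
  T = 349.8 K: K = (1.882, 0.118), RR gives ψ = 0.172, H_out = 5.465 kJ/mol
  T = 352.1 K: K = (1.942, 0.123), RR gives ψ = 0.206, H_out = 6.762 kJ/mol
  T = 353.2 K: K = (1.971, 0.125), RR gives ψ = 0.221, H_out = 7.347 kJ/mol
  T = 353.8 K: K = (1.987, 0.126), RR gives ψ = 0.229, H_out = 7.656 kJ/mol
  T = 353.5 K: K = (1.979, 0.125), RR gives ψ = 0.225, H_out = 7.502 kJ/mol
  T = 353.6 K: K = (1.982, 0.125), RR gives ψ = 0.227, H_out = 7.554 kJ/mol
Continuing to bisect between 353.5 K and 353.6 K converges to T = 353.5 K, at which ψ = 0.23.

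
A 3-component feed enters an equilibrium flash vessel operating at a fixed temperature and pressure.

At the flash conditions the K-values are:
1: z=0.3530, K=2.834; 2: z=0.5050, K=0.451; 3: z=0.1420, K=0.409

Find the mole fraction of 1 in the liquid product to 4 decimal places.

x_1 = 0.2334

Rachford–Rice: g(β) = Σ zᵢ(Kᵢ−1)/(1+β(Kᵢ−1)) = 0.
g(0) = ΣzᵢKᵢ − 1 = 0.2862 and g(1) = 1 − Σzᵢ/Kᵢ = -0.5915, so a root lies in (0, 1).
Newton iteration, β⁰ = 0.5:
  β = 0.5000: g = -0.16355, g' = -0.7122 → β = 0.2704
  β = 0.2704: g = 0.00735, g' = -0.8108 → β = 0.2794
  β = 0.2794: g = 0.00004, g' = -0.8026 → β = 0.2795
Converged at β = 0.2795.
Compositions from xᵢ = zᵢ/(1+β(Kᵢ−1)), yᵢ = Kᵢxᵢ:
  1: x = 0.2334, y = 0.6614
  2: x = 0.5965, y = 0.2690
  3: x = 0.1701, y = 0.0696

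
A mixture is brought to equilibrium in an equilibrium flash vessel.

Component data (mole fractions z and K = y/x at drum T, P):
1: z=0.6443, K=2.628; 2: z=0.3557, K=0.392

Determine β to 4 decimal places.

β = 0.8412

Binary case is linear: z₁(K₁−1)(1+β(K₂−1)) + z₂(K₂−1)(1+β(K₁−1)) = 0
⇒ β = [z₁(K₁−1)+z₂(K₂−1)] / [−(K₁−1)(K₂−1)] = 0.83265/0.98982 = 0.8412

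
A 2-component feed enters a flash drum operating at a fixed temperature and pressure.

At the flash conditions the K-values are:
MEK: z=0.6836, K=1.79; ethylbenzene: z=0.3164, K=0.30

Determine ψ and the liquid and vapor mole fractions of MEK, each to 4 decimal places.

ψ = 0.5761, x_MEK = 0.4698, y_MEK = 0.8409

Binary case is linear: z₁(K₁−1)(1+ψ(K₂−1)) + z₂(K₂−1)(1+ψ(K₁−1)) = 0
⇒ ψ = [z₁(K₁−1)+z₂(K₂−1)] / [−(K₁−1)(K₂−1)] = 0.31856/0.55300 = 0.5761
Compositions from xᵢ = zᵢ/(1+ψ(Kᵢ−1)), yᵢ = Kᵢxᵢ:
  MEK: x = 0.4698, y = 0.8409
  ethylbenzene: x = 0.5302, y = 0.1591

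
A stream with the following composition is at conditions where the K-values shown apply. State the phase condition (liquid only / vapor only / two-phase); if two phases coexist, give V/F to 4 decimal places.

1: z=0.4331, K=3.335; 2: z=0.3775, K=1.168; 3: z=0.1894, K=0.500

vapor only

ΣzᵢKᵢ = 1.9800; Σzᵢ/Kᵢ = 0.8319.
Since Σzᵢ/Kᵢ < 1 the mixture is above its dew point — single vapor phase.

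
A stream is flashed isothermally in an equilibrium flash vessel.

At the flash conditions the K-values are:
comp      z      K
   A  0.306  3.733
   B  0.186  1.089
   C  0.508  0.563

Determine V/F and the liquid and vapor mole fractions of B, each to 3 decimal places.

Rachford–Rice: g(V/F) = Σ zᵢ(Kᵢ−1)/(1+V/F(Kᵢ−1)) = 0.
Feasibility: ΣzᵢKᵢ = 1.631, Σzᵢ/Kᵢ = 1.155 — both > 1, two phases present.
Iterate (Newton) starting at V/F = 0.63:
  V/F = 0.630: g = 0.0166, g' = -0.495 → V/F = 0.664
Converged at V/F = 0.664.
Compositions from xᵢ = zᵢ/(1+V/F(Kᵢ−1)), yᵢ = Kᵢxᵢ:
  A: x = 0.109, y = 0.406
  B: x = 0.176, y = 0.191
  C: x = 0.716, y = 0.403

V/F = 0.664, x_B = 0.176, y_B = 0.191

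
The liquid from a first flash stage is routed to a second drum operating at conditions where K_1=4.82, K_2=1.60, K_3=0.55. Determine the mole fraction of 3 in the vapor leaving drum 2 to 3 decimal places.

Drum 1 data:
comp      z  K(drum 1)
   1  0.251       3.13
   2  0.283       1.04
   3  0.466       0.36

Drum 1:
Rachford–Rice: g(ψ₁) = Σ zᵢ(Kᵢ−1)/(1+ψ₁(Kᵢ−1)) = 0.
Check two-phase: ΣzᵢKᵢ = 1.248 > 1 and Σzᵢ/Kᵢ = 1.647 > 1, so g(0) = 0.248 > 0 and g(1) = -0.647 < 0.
Newton iteration, ψ₁⁰ = 0.5:
  ψ₁ = 0.500: g = -0.1686, g' = -0.680 → ψ₁ = 0.252
  ψ₁ = 0.252: g = 0.0034, g' = -0.754 → ψ₁ = 0.257
Converged at ψ₁ = 0.257.
Drum-1 compositions:
  1: x = 0.162, y = 0.508
  2: x = 0.280, y = 0.291
  3: x = 0.558, y = 0.201
Drum-2 feed = drum-1 liquid: z₂ = (0.1623, 0.2801, 0.5576).
Drum 2:
Rachford–Rice: g(ψ₂) = Σ zᵢ(Kᵢ−1)/(1+ψ₂(Kᵢ−1)) = 0.
Check two-phase: ΣzᵢKᵢ = 1.537 > 1 and Σzᵢ/Kᵢ = 1.223 > 1, so g(0) = 0.537 > 0 and g(1) = -0.223 < 0.
Newton iteration, ψ₂⁰ = 0.5:
  ψ₂ = 0.500: g = 0.0185, g' = -0.527 → ψ₂ = 0.535
  ψ₂ = 0.535: g = 0.0003, g' = -0.509 → ψ₂ = 0.536
Converged at ψ₂ = 0.536.
  1: x = 0.053, y = 0.257
  2: x = 0.212, y = 0.339
  3: x = 0.735, y = 0.404

y_3 (drum 2) = 0.404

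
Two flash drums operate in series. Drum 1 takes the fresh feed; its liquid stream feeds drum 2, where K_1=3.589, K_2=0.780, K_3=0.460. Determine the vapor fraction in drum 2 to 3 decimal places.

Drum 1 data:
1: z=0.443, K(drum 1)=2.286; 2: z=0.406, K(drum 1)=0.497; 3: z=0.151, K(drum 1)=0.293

V/F (drum 2) = 0.648

Drum 1:
Material balance + equilibrium reduce to Σ zᵢ(Kᵢ−1)/(1+ψ₁(Kᵢ−1)) = 0.
Check two-phase: ΣzᵢKᵢ = 1.259 > 1 and Σzᵢ/Kᵢ = 1.526 > 1, so g(0) = 0.259 > 0 and g(1) = -0.526 < 0.
Iterate (Newton) starting at ψ₁ = 0.5:
  ψ₁ = 0.500: g = -0.0912, g' = -0.635 → ψ₁ = 0.356
  ψ₁ = 0.356: g = -0.0009, g' = -0.632 → ψ₁ = 0.355
Converged at ψ₁ = 0.355.
Drum-1 compositions:
  1: x = 0.304, y = 0.695
  2: x = 0.494, y = 0.246
  3: x = 0.202, y = 0.059
Drum-2 feed = drum-1 liquid: z₂ = (0.3042, 0.4943, 0.2016).
Drum 2:
Material balance + equilibrium reduce to Σ zᵢ(Kᵢ−1)/(1+ψ₂(Kᵢ−1)) = 0.
g(0) = ΣzᵢKᵢ − 1 = 0.570 and g(1) = 1 − Σzᵢ/Kᵢ = -0.157, so a root lies in (0, 1).
Newton iteration, ψ₂⁰ = 0.33:
  ψ₂ = 0.330: g = 0.1749, g' = -0.708 → ψ₂ = 0.577
  ψ₂ = 0.577: g = 0.0330, g' = -0.483 → ψ₂ = 0.645
  ψ₂ = 0.645: g = 0.0010, g' = -0.457 → ψ₂ = 0.648
Converged at ψ₂ = 0.648.
  1: x = 0.114, y = 0.408
  2: x = 0.576, y = 0.450
  3: x = 0.310, y = 0.143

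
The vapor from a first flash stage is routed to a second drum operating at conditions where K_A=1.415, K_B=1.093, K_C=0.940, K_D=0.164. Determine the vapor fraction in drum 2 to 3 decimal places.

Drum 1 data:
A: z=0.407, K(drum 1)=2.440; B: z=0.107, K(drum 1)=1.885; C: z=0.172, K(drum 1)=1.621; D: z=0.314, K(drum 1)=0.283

V/F (drum 2) = 0.283

Drum 1:
Let ψ₁ = V/F and solve Σ zᵢ(Kᵢ−1)/(1+ψ₁(Kᵢ−1)) = 0.
Check two-phase: ΣzᵢKᵢ = 1.562 > 1 and Σzᵢ/Kᵢ = 1.439 > 1, so g(0) = 0.562 > 0 and g(1) = -0.439 < 0.
Newton–Raphson from ψ₁ = 0.49:
  ψ₁ = 0.490: g = 0.1445, g' = -0.754 → ψ₁ = 0.682
  ψ₁ = 0.682: g = -0.0106, g' = -0.898 → ψ₁ = 0.670
Converged at ψ₁ = 0.670.
Drum-1 compositions:
  A: x = 0.207, y = 0.505
  B: x = 0.067, y = 0.127
  C: x = 0.121, y = 0.197
  D: x = 0.604, y = 0.171
Drum-2 feed = drum-1 vapor: z₂ = (0.5055, 0.1266, 0.1969, 0.1710).
Drum 2:
Newton–Raphson from ψ₂ = 0.46:
  ψ₂ = 0.460: g = -0.0570, g' = -0.379 → ψ₂ = 0.310
  ψ₂ = 0.310: g = -0.0075, g' = -0.288 → ψ₂ = 0.283
Converged at ψ₂ = 0.283.
  A: x = 0.452, y = 0.640
  B: x = 0.123, y = 0.135
  C: x = 0.200, y = 0.188
  D: x = 0.224, y = 0.037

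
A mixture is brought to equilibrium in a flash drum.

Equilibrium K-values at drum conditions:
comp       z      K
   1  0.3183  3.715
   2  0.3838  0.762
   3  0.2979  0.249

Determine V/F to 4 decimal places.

V/F = 0.3929

Material balance + equilibrium reduce to Σ zᵢ(Kᵢ−1)/(1+V/F(Kᵢ−1)) = 0.
Check two-phase: ΣzᵢKᵢ = 1.5491 > 1 and Σzᵢ/Kᵢ = 1.7857 > 1, so g(0) = 0.5491 > 0 and g(1) = -0.7857 < 0.
Newton iteration, V/F⁰ = 0.34:
  V/F = 0.3400: g = 0.04955, g' = -0.9631 → V/F = 0.3914
  V/F = 0.3914: g = 0.00134, g' = -0.9149 → V/F = 0.3929
Converged at V/F = 0.3929.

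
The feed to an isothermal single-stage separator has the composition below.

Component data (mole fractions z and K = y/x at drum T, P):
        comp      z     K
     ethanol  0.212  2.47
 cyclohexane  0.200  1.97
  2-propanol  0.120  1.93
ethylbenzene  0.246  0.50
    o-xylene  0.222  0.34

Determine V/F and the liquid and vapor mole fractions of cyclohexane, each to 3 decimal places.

V/F = 0.506, x_cyclohexane = 0.134, y_cyclohexane = 0.264

Rachford–Rice: g(V/F) = Σ zᵢ(Kᵢ−1)/(1+V/F(Kᵢ−1)) = 0.
Feasibility: ΣzᵢKᵢ = 1.348, Σzᵢ/Kᵢ = 1.394 — both > 1, two phases present.
Iterate (Newton) starting at V/F = 0.44:
  V/F = 0.440: g = 0.0402, g' = -0.607 → V/F = 0.506
Converged at V/F = 0.506.
Compositions from xᵢ = zᵢ/(1+V/F(Kᵢ−1)), yᵢ = Kᵢxᵢ:
  ethanol: x = 0.122, y = 0.300
  cyclohexane: x = 0.134, y = 0.264
  2-propanol: x = 0.082, y = 0.157
  ethylbenzene: x = 0.329, y = 0.165
  o-xylene: x = 0.333, y = 0.113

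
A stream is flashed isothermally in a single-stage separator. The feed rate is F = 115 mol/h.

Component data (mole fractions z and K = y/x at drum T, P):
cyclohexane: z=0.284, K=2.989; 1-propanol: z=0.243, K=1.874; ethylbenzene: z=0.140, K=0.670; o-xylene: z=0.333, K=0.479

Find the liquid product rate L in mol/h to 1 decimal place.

Let ψ = V/F and solve Σ zᵢ(Kᵢ−1)/(1+ψ(Kᵢ−1)) = 0.
Check two-phase: ΣzᵢKᵢ = 1.558 > 1 and Σzᵢ/Kᵢ = 1.129 > 1, so g(0) = 0.558 > 0 and g(1) = -0.129 < 0.
Newton iteration, ψ⁰ = 0.5:
  ψ = 0.500: g = 0.1411, g' = -0.559 → ψ = 0.752
  ψ = 0.752: g = 0.0077, g' = -0.519 → ψ = 0.767
Converged at ψ = 0.767.
Then V = ψ·F = 0.7670·115 = 88.2 mol/h and L = F − V = 26.8 mol/h.

L = 26.8 mol/h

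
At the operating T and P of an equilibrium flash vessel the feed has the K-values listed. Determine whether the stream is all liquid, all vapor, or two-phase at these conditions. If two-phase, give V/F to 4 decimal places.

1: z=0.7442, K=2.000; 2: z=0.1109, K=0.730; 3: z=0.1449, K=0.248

two-phase, V/F = 0.9145

ΣzᵢKᵢ = 1.6053; Σzᵢ/Kᵢ = 1.1083.
Both exceed 1, so a two-phase solution exists.
Let ψ = V/F and solve Σ zᵢ(Kᵢ−1)/(1+ψ(Kᵢ−1)) = 0.
Iterate (Newton) starting at ψ = 0.48:
  ψ = 0.4800: g = 0.29792, g' = -0.5511 → ψ = 1.0000
  ψ = 1.0000: g = -0.10829, g' = -1.5335 → ψ = 0.9294
  ψ = 0.9294: g = -0.01614, g' = -1.1181 → ψ = 0.9149
  ψ = 0.9149: g = -0.00043, g' = -1.0592 → ψ = 0.9145
Converged at ψ = 0.9145.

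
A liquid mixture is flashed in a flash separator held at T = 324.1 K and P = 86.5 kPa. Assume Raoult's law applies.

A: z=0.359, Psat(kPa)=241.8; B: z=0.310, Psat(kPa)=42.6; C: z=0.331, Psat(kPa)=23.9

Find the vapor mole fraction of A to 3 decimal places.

Raoult's law: Kᵢ = Pᵢˢᵃᵗ/P = Pᵢˢᵃᵗ/86.5.
  K_A = 241.8/86.5 = 2.79538, K_B = 42.6/86.5 = 0.49249, K_C = 23.9/86.5 = 0.27630
Iterate (Newton) starting at β = 0.51:
  β = 0.510: g = -0.2555, g' = -0.896 → β = 0.225
  β = 0.225: g = -0.0046, g' = -0.936 → β = 0.220
Converged at β = 0.220.
Compositions from xᵢ = zᵢ/(1+β(Kᵢ−1)), yᵢ = Kᵢxᵢ:
  A: x = 0.257, y = 0.719
  B: x = 0.349, y = 0.172
  C: x = 0.394, y = 0.109

y_A = 0.719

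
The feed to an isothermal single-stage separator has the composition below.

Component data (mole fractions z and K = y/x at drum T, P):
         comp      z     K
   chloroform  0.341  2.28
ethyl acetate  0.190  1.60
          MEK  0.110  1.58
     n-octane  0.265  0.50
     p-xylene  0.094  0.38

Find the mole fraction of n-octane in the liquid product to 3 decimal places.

x_n-octane = 0.442

Iterate (Newton) starting at ψ = 0.5:
  ψ = 0.500: g = 0.1422, g' = -0.464 → ψ = 0.806
  ψ = 0.806: g = -0.0034, g' = -0.514 → ψ = 0.800
Converged at ψ = 0.800.
Compositions from xᵢ = zᵢ/(1+ψ(Kᵢ−1)), yᵢ = Kᵢxᵢ:
  chloroform: x = 0.169, y = 0.384
  ethyl acetate: x = 0.128, y = 0.205
  MEK: x = 0.075, y = 0.119
  n-octane: x = 0.442, y = 0.221
  p-xylene: x = 0.186, y = 0.071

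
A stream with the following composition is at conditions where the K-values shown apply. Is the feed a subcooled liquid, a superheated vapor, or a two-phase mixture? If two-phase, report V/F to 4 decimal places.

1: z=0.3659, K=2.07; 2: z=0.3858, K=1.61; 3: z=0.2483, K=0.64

ΣzᵢKᵢ = 1.5375; Σzᵢ/Kᵢ = 0.8044.
Since Σzᵢ/Kᵢ < 1 the mixture is above its dew point — single vapor phase.

superheated vapor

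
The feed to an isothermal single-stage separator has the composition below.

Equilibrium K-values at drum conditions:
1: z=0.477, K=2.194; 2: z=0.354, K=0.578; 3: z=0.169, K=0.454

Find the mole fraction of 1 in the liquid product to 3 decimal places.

x_1 = 0.280

Material balance + equilibrium reduce to Σ zᵢ(Kᵢ−1)/(1+ψ(Kᵢ−1)) = 0.
Check two-phase: ΣzᵢKᵢ = 1.328 > 1 and Σzᵢ/Kᵢ = 1.202 > 1, so g(0) = 0.328 > 0 and g(1) = -0.202 < 0.
Iterate (Newton) starting at ψ = 0.5:
  ψ = 0.500: g = 0.0404, g' = -0.463 → ψ = 0.587
  ψ = 0.587: g = 0.0004, g' = -0.456 → ψ = 0.588
Converged at ψ = 0.588.
Compositions from xᵢ = zᵢ/(1+ψ(Kᵢ−1)), yᵢ = Kᵢxᵢ:
  1: x = 0.280, y = 0.615
  2: x = 0.471, y = 0.272
  3: x = 0.249, y = 0.113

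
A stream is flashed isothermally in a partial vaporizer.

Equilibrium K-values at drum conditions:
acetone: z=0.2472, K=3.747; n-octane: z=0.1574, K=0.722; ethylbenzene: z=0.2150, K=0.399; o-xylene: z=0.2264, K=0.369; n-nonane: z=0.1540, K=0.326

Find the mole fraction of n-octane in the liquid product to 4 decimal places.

Rachford–Rice: g(ψ) = Σ zᵢ(Kᵢ−1)/(1+ψ(Kᵢ−1)) = 0.
Feasibility: ΣzᵢKᵢ = 1.2594, Σzᵢ/Kᵢ = 1.9088 — both > 1, two phases present.
Newton iteration, ψ⁰ = 0.32:
  ψ = 0.3200: g = -0.15797, g' = -0.9173 → ψ = 0.1478
  ψ = 0.1478: g = 0.02271, g' = -1.2464 → ψ = 0.1660
  ψ = 0.1660: g = 0.00052, g' = -1.1903 → ψ = 0.1664
Converged at ψ = 0.1664.
Compositions from xᵢ = zᵢ/(1+ψ(Kᵢ−1)), yᵢ = Kᵢxᵢ:
  acetone: x = 0.1696, y = 0.6356
  n-octane: x = 0.1650, y = 0.1192
  ethylbenzene: x = 0.2389, y = 0.0953
  o-xylene: x = 0.2530, y = 0.0933
  n-nonane: x = 0.1735, y = 0.0565

x_n-octane = 0.1650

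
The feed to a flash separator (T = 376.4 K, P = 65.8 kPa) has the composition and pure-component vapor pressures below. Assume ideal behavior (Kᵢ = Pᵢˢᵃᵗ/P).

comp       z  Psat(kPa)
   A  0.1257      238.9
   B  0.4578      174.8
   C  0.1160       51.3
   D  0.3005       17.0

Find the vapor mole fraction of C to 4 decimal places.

Raoult's law: Kᵢ = Pᵢˢᵃᵗ/P = Pᵢˢᵃᵗ/65.8.
  K_A = 238.9/65.8 = 3.630699, K_B = 174.8/65.8 = 2.656535, K_C = 51.3/65.8 = 0.779635, K_D = 17.0/65.8 = 0.258359
Newton iteration, β⁰ = 0.5:
  β = 0.5000: g = 0.17468, g' = -0.9627 → β = 0.6814
  β = 0.6814: g = -0.00601, g' = -1.0721 → β = 0.6758
Converged at β = 0.6758.
Compositions from xᵢ = zᵢ/(1+β(Kᵢ−1)), yᵢ = Kᵢxᵢ:
  A: x = 0.0453, y = 0.1643
  B: x = 0.2160, y = 0.5738
  C: x = 0.1363, y = 0.1063
  D: x = 0.6025, y = 0.1557

y_C = 0.1063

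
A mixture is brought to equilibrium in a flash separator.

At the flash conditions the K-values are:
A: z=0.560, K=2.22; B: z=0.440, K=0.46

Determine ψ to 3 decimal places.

Material balance + equilibrium reduce to Σ zᵢ(Kᵢ−1)/(1+ψ(Kᵢ−1)) = 0.
g(0) = ΣzᵢKᵢ − 1 = 0.446 and g(1) = 1 − Σzᵢ/Kᵢ = -0.209, so a root lies in (0, 1).
Binary case is linear: z₁(K₁−1)(1+ψ(K₂−1)) + z₂(K₂−1)(1+ψ(K₁−1)) = 0
⇒ ψ = [z₁(K₁−1)+z₂(K₂−1)] / [−(K₁−1)(K₂−1)] = 0.4456/0.6588 = 0.676

ψ = 0.676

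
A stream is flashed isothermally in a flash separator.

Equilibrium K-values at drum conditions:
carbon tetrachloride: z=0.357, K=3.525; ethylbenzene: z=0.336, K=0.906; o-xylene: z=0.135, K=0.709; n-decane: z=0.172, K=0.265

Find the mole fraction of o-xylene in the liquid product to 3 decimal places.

Newton–Raphson from V/F = 0.56:
  V/F = 0.560: g = 0.0783, g' = -0.679 → V/F = 0.675
Converged at V/F = 0.675.
Compositions from xᵢ = zᵢ/(1+V/F(Kᵢ−1)), yᵢ = Kᵢxᵢ:
  carbon tetrachloride: x = 0.132, y = 0.465
  ethylbenzene: x = 0.359, y = 0.325
  o-xylene: x = 0.168, y = 0.119
  n-decane: x = 0.341, y = 0.090

x_o-xylene = 0.168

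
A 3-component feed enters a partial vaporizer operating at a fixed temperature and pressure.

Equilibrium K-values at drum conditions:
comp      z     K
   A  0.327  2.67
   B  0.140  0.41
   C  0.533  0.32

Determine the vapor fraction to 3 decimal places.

Let ψ = V/F and solve Σ zᵢ(Kᵢ−1)/(1+ψ(Kᵢ−1)) = 0.
g(0) = ΣzᵢKᵢ − 1 = 0.101 and g(1) = 1 − Σzᵢ/Kᵢ = -1.130, so a root lies in (0, 1).
Newton iteration, ψ⁰ = 0.61:
  ψ = 0.610: g = -0.4779, g' = -1.062 → ψ = 0.160
  ψ = 0.160: g = -0.0671, g' = -0.937 → ψ = 0.089
  ψ = 0.089: g = 0.0029, g' = -1.025 → ψ = 0.091
Converged at ψ = 0.091.

ψ = 0.091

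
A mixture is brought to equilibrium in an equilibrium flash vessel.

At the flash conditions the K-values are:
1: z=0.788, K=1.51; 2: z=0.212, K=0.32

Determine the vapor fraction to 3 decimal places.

ψ = 0.743

Rachford–Rice: g(ψ) = Σ zᵢ(Kᵢ−1)/(1+ψ(Kᵢ−1)) = 0.
Feasibility: ΣzᵢKᵢ = 1.258, Σzᵢ/Kᵢ = 1.184 — both > 1, two phases present.
Binary case is linear: z₁(K₁−1)(1+ψ(K₂−1)) + z₂(K₂−1)(1+ψ(K₁−1)) = 0
⇒ ψ = [z₁(K₁−1)+z₂(K₂−1)] / [−(K₁−1)(K₂−1)] = 0.2577/0.3468 = 0.743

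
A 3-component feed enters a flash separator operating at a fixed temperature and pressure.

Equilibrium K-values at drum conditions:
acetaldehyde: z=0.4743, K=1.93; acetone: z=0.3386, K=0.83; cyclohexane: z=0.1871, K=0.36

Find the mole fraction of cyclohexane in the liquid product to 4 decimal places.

Let ψ = V/F and solve Σ zᵢ(Kᵢ−1)/(1+ψ(Kᵢ−1)) = 0.
Feasibility: ΣzᵢKᵢ = 1.2638, Σzᵢ/Kᵢ = 1.1734 — both > 1, two phases present.
Newton iteration, ψ⁰ = 0.52:
  ψ = 0.5200: g = 0.05470, g' = -0.3703 → ψ = 0.6677
  ψ = 0.6677: g = -0.00191, g' = -0.4023 → ψ = 0.6630
Converged at ψ = 0.6629.
Compositions from xᵢ = zᵢ/(1+ψ(Kᵢ−1)), yᵢ = Kᵢxᵢ:
  acetaldehyde: x = 0.2934, y = 0.5663
  acetone: x = 0.3816, y = 0.3167
  cyclohexane: x = 0.3250, y = 0.1170

x_cyclohexane = 0.3250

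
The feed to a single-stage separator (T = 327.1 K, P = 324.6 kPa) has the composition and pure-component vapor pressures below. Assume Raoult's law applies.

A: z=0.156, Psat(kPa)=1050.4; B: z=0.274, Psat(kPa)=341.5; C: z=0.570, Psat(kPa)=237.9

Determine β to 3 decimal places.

β = 0.513

Raoult's law: Kᵢ = Pᵢˢᵃᵗ/P = Pᵢˢᵃᵗ/324.6.
  K_A = 1050.4/324.6 = 3.23598, K_B = 341.5/324.6 = 1.05206, K_C = 237.9/324.6 = 0.73290
Rachford–Rice: g(β) = Σ zᵢ(Kᵢ−1)/(1+β(Kᵢ−1)) = 0.
g(0) = ΣzᵢKᵢ − 1 = 0.211 and g(1) = 1 − Σzᵢ/Kᵢ = -0.086, so a root lies in (0, 1).
Iterate (Newton) starting at β = 0.5:
  β = 0.500: g = 0.0029, g' = -0.229 → β = 0.513
Converged at β = 0.513.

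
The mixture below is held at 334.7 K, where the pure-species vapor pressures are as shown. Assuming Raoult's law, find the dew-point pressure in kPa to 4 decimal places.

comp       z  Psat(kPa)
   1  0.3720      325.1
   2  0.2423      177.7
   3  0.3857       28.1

At the dew point ψ → 1, so Σzᵢ/Kᵢ = 1 with Kᵢ = Pᵢˢᵃᵗ/P ⇒ 1/P = Σzᵢ/Pᵢˢᵃᵗ.
1/P = 0.3720/325.1 + 0.2423/177.7 + 0.3857/28.1 = 0.0162338 ⇒ P = 61.6000 kPa

Pdew = 61.6000 kPa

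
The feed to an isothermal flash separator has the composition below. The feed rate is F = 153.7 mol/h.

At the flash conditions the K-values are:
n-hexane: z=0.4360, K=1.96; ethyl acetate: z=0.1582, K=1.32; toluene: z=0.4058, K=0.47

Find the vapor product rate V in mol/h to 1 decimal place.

V = 89.5 mol/h

Newton–Raphson from β = 0.52:
  β = 0.5200: g = 0.02569, g' = -0.4079 → β = 0.5830
  β = 0.5830: g = -0.00021, g' = -0.4154 → β = 0.5825
Converged at β = 0.5825.
Then V = β·F = 0.5825·153.7 = 89.5 mol/h and L = F − V = 64.2 mol/h.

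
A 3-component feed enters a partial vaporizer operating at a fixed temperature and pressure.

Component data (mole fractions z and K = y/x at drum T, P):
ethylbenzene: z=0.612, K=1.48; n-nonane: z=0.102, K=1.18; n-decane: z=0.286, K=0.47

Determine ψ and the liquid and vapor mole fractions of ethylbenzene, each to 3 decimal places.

Let ψ = V/F and solve Σ zᵢ(Kᵢ−1)/(1+ψ(Kᵢ−1)) = 0.
g(0) = ΣzᵢKᵢ − 1 = 0.161 and g(1) = 1 − Σzᵢ/Kᵢ = -0.108, so a root lies in (0, 1).
Newton–Raphson from ψ = 0.5:
  ψ = 0.500: g = 0.0475, g' = -0.243 → ψ = 0.695
  ψ = 0.695: g = -0.0035, g' = -0.283 → ψ = 0.683
Converged at ψ = 0.683.
Compositions from xᵢ = zᵢ/(1+ψ(Kᵢ−1)), yᵢ = Kᵢxᵢ:
  ethylbenzene: x = 0.461, y = 0.682
  n-nonane: x = 0.091, y = 0.107
  n-decane: x = 0.448, y = 0.211

ψ = 0.683, x_ethylbenzene = 0.461, y_ethylbenzene = 0.682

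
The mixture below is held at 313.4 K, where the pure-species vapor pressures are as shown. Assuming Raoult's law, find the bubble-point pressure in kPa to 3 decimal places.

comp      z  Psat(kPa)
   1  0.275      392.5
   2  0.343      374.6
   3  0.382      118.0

At the bubble point ψ → 0, so ΣzᵢKᵢ = 1 with Kᵢ = Pᵢˢᵃᵗ/P ⇒ P = ΣzᵢPᵢˢᵃᵗ.
P = 0.275·392.5 + 0.343·374.6 + 0.382·118.0 = 281.501 kPa

Pbub = 281.501 kPa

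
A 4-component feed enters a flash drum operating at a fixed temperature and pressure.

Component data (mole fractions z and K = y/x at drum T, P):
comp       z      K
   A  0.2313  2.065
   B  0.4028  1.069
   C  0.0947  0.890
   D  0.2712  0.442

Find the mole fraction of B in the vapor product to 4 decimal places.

y_B = 0.4196

Rachford–Rice: g(β) = Σ zᵢ(Kᵢ−1)/(1+β(Kᵢ−1)) = 0.
Feasibility: ΣzᵢKᵢ = 1.1124, Σzᵢ/Kᵢ = 1.2088 — both > 1, two phases present.
Newton iteration, β⁰ = 0.5:
  β = 0.5000: g = -0.03331, g' = -0.2772 → β = 0.3799
  β = 0.3799: g = -0.00044, g' = -0.2720 → β = 0.3782
Converged at β = 0.3782.
Compositions from xᵢ = zᵢ/(1+β(Kᵢ−1)), yᵢ = Kᵢxᵢ:
  A: x = 0.1649, y = 0.3405
  B: x = 0.3926, y = 0.4196
  C: x = 0.0988, y = 0.0879
  D: x = 0.3438, y = 0.1519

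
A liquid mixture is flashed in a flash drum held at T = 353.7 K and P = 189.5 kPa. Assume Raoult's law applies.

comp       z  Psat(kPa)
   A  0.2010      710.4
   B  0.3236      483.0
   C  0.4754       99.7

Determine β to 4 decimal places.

β = 0.8581

Raoult's law: Kᵢ = Pᵢˢᵃᵗ/P = Pᵢˢᵃᵗ/189.5.
  K_A = 710.4/189.5 = 3.748813, K_B = 483.0/189.5 = 2.548813, K_C = 99.7/189.5 = 0.526121
Iterate (Newton) starting at β = 0.67:
  β = 0.6700: g = 0.11031, g' = -0.6042 → β = 0.8526
  β = 0.8526: g = 0.00324, g' = -0.5806 → β = 0.8581
Converged at β = 0.8581.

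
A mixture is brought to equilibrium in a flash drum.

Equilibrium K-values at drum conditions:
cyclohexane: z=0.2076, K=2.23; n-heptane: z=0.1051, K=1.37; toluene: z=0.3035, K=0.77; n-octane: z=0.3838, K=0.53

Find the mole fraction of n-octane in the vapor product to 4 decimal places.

y_n-octane = 0.2146

Material balance + equilibrium reduce to Σ zᵢ(Kᵢ−1)/(1+ψ(Kᵢ−1)) = 0.
Feasibility: ΣzᵢKᵢ = 1.0440, Σzᵢ/Kᵢ = 1.2881 — both > 1, two phases present.
Iterate (Newton) starting at ψ = 0.5:
  ψ = 0.5000: g = -0.12375, g' = -0.2960 → ψ = 0.0820
  ψ = 0.0820: g = 0.01094, g' = -0.3811 → ψ = 0.1107
  ψ = 0.1107: g = 0.00019, g' = -0.3678 → ψ = 0.1112
Converged at ψ = 0.1112.
Compositions from xᵢ = zᵢ/(1+ψ(Kᵢ−1)), yᵢ = Kᵢxᵢ:
  cyclohexane: x = 0.1826, y = 0.4072
  n-heptane: x = 0.1009, y = 0.1383
  toluene: x = 0.3115, y = 0.2398
  n-octane: x = 0.4050, y = 0.2146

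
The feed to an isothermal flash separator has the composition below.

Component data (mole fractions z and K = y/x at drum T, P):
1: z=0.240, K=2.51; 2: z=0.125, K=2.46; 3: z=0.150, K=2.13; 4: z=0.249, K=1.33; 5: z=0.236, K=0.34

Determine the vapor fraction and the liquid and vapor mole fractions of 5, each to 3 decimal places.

Material balance + equilibrium reduce to Σ zᵢ(Kᵢ−1)/(1+ψ(Kᵢ−1)) = 0.
g(0) = ΣzᵢKᵢ − 1 = 0.641 and g(1) = 1 − Σzᵢ/Kᵢ = -0.098, so a root lies in (0, 1).
Newton–Raphson from ψ = 0.5:
  ψ = 0.500: g = 0.2583, g' = -0.594 → ψ = 0.935
  ψ = 0.935: g = -0.0342, g' = -0.904 → ψ = 0.897
  ψ = 0.897: g = -0.0014, g' = -0.830 → ψ = 0.895
Converged at ψ = 0.895.
Compositions from xᵢ = zᵢ/(1+ψ(Kᵢ−1)), yᵢ = Kᵢxᵢ:
  1: x = 0.102, y = 0.256
  2: x = 0.054, y = 0.133
  3: x = 0.075, y = 0.159
  4: x = 0.192, y = 0.256
  5: x = 0.577, y = 0.196

ψ = 0.895, x_5 = 0.577, y_5 = 0.196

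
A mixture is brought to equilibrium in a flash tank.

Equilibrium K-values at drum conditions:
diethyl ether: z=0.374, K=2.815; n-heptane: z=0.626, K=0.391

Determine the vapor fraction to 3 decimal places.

Let ψ = V/F and solve Σ zᵢ(Kᵢ−1)/(1+ψ(Kᵢ−1)) = 0.
Feasibility: ΣzᵢKᵢ = 1.298, Σzᵢ/Kᵢ = 1.734 — both > 1, two phases present.
Binary case is linear: z₁(K₁−1)(1+ψ(K₂−1)) + z₂(K₂−1)(1+ψ(K₁−1)) = 0
⇒ ψ = [z₁(K₁−1)+z₂(K₂−1)] / [−(K₁−1)(K₂−1)] = 0.2976/1.1053 = 0.269

ψ = 0.269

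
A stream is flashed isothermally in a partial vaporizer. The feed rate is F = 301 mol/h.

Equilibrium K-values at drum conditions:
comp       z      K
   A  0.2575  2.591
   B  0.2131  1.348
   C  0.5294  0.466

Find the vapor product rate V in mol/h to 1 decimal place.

V = 94.7 mol/h

Newton iteration, ψ⁰ = 0.5:
  ψ = 0.5000: g = -0.09434, g' = -0.5019 → ψ = 0.3120
  ψ = 0.3120: g = 0.00144, g' = -0.5294 → ψ = 0.3148
Converged at ψ = 0.3148.
Then V = ψ·F = 0.3148·301 = 94.7 mol/h and L = F − V = 206.3 mol/h.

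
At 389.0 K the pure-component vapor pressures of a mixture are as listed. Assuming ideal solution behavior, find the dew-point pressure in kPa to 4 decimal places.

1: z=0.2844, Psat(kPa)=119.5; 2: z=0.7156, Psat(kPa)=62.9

Pdew = 72.6918 kPa

At the dew point ψ → 1, so Σzᵢ/Kᵢ = 1 with Kᵢ = Pᵢˢᵃᵗ/P ⇒ 1/P = Σzᵢ/Pᵢˢᵃᵗ.
1/P = 0.2844/119.5 + 0.7156/62.9 = 0.0137567 ⇒ P = 72.6918 kPa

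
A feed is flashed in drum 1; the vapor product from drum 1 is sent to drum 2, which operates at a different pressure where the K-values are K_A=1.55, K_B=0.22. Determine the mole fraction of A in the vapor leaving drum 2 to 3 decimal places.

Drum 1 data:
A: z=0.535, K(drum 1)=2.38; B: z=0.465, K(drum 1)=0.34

Drum 1:
Binary case is linear: z₁(K₁−1)(1+ψ₁(K₂−1)) + z₂(K₂−1)(1+ψ₁(K₁−1)) = 0
⇒ ψ₁ = [z₁(K₁−1)+z₂(K₂−1)] / [−(K₁−1)(K₂−1)] = 0.4314/0.9108 = 0.474
Drum-1 compositions:
  A: x = 0.324, y = 0.770
  B: x = 0.676, y = 0.230
Drum-2 feed = drum-1 vapor: z₂ = (0.7700, 0.2300).
Drum 2:
Let ψ₂ = V/F and solve Σ zᵢ(Kᵢ−1)/(1+ψ₂(Kᵢ−1)) = 0.
Check two-phase: ΣzᵢKᵢ = 1.244 > 1 and Σzᵢ/Kᵢ = 1.542 > 1, so g(0) = 0.244 > 0 and g(1) = -0.542 < 0.
Binary case is linear: z₁(K₁−1)(1+ψ₂(K₂−1)) + z₂(K₂−1)(1+ψ₂(K₁−1)) = 0
⇒ ψ₂ = [z₁(K₁−1)+z₂(K₂−1)] / [−(K₁−1)(K₂−1)] = 0.2441/0.4290 = 0.569
  A: x = 0.586, y = 0.909
  B: x = 0.414, y = 0.091

y_A (drum 2) = 0.909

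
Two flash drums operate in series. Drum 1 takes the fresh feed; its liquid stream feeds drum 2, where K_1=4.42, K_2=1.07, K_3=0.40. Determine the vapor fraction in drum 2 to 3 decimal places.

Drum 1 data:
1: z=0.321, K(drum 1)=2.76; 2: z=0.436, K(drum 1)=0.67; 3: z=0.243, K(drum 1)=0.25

Drum 1:
Material balance + equilibrium reduce to Σ zᵢ(Kᵢ−1)/(1+ψ₁(Kᵢ−1)) = 0.
Feasibility: ΣzᵢKᵢ = 1.239, Σzᵢ/Kᵢ = 1.739 — both > 1, two phases present.
Newton iteration, ψ₁⁰ = 0.36:
  ψ₁ = 0.360: g = -0.0671, g' = -0.690 → ψ₁ = 0.263
  ψ₁ = 0.263: g = 0.0018, g' = -0.734 → ψ₁ = 0.265
Converged at ψ₁ = 0.265.
Drum-1 compositions:
  1: x = 0.219, y = 0.604
  2: x = 0.478, y = 0.320
  3: x = 0.303, y = 0.076
Drum-2 feed = drum-1 liquid: z₂ = (0.2189, 0.4778, 0.3033).
Drum 2:
Material balance + equilibrium reduce to Σ zᵢ(Kᵢ−1)/(1+ψ₂(Kᵢ−1)) = 0.
Feasibility: ΣzᵢKᵢ = 1.600, Σzᵢ/Kᵢ = 1.254 — both > 1, two phases present.
Newton iteration, ψ₂⁰ = 0.37:
  ψ₂ = 0.370: g = 0.1291, g' = -0.681 → ψ₂ = 0.559
  ψ₂ = 0.559: g = 0.0152, g' = -0.551 → ψ₂ = 0.587
Converged at ψ₂ = 0.587.
  1: x = 0.073, y = 0.322
  2: x = 0.459, y = 0.491
  3: x = 0.468, y = 0.187

V/F (drum 2) = 0.587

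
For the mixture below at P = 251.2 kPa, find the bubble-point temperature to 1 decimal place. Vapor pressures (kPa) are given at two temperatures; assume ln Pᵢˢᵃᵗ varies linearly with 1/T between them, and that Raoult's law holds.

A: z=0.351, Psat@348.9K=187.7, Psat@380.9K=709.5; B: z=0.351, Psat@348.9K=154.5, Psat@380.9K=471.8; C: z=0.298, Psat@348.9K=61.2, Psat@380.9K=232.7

Bubble-point temperature: ΣzᵢPᵢˢᵃᵗ(T) = P. Interpolate ln Pᵢˢᵃᵗ = aᵢ + bᵢ/T.
  T = 348.9 K: ΣzᵢPᵢˢᵃᵗ = 138.35 kPa
  T = 380.9 K: ΣzᵢPᵢˢᵃᵗ = 483.98 kPa
  T = 364.9 K: ΣzᵢPᵢˢᵃᵗ = 265.61 kPa
  T = 356.9 K: ΣzᵢPᵢˢᵃᵗ = 193.03 kPa
  T = 360.9 K: ΣzᵢPᵢˢᵃᵗ = 226.81 kPa
  T = 362.9 K: ΣzᵢPᵢˢᵃᵗ = 245.55 kPa
Interpolating between 362.9 K and 364.9 K gives T ≈ 363.5 K.

T = 363.5 K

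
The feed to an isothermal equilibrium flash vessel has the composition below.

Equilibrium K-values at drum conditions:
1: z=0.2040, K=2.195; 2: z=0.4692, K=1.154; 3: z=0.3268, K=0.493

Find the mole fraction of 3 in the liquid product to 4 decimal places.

x_3 = 0.4353

Material balance + equilibrium reduce to Σ zᵢ(Kᵢ−1)/(1+ψ(Kᵢ−1)) = 0.
Check two-phase: ΣzᵢKᵢ = 1.1503 > 1 and Σzᵢ/Kᵢ = 1.1624 > 1, so g(0) = 0.1503 > 0 and g(1) = -0.1624 < 0.
Newton–Raphson from ψ = 0.48:
  ψ = 0.4800: g = 0.00322, g' = -0.2740 → ψ = 0.4918
Converged at ψ = 0.4918.
Compositions from xᵢ = zᵢ/(1+ψ(Kᵢ−1)), yᵢ = Kᵢxᵢ:
  1: x = 0.1285, y = 0.2820
  2: x = 0.4362, y = 0.5033
  3: x = 0.4353, y = 0.2146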